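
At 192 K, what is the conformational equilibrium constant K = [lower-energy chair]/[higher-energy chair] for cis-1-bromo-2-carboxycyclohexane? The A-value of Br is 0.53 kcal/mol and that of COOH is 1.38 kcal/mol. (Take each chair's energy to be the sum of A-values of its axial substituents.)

C1 and C2 have opposite parity, so for the cis isomer the two substituents are one axial and one equatorial in each chair.
Chair I (bromo axial, carboxyl equatorial): E = 0.53 kcal/mol; chair II (bromo equatorial, carboxyl axial): E = 1.38 kcal/mol.
ΔG = 0.85 kcal/mol between the two chairs.
K = exp(ΔG/RT) with R = 1.987×10⁻³ kcal mol⁻¹ K⁻¹ and T = 192 K gives K ≈ 9.28.

K ≈ 9.28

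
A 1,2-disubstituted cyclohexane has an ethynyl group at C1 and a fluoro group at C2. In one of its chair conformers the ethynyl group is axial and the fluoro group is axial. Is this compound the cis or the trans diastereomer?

trans

C1 and C2 have opposite parity, so their axial bonds point in opposite directions.
With opposite-parity carbons, two substituents on the same face are one axial and one equatorial; opposite faces give both axial or both equatorial.
Here the groups are axial/axial → opposite face → trans.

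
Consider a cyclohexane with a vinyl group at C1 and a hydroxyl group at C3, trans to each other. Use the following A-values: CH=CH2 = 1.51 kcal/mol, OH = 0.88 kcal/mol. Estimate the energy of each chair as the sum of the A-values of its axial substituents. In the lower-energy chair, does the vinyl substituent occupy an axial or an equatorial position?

C1 and C3 have the same parity, so for the trans isomer the two substituents are one axial and one equatorial in each chair.
Chair I (vinyl axial, hydroxyl equatorial): E = 1.51 kcal/mol.
Chair II (vinyl equatorial, hydroxyl axial): E = 0.88 kcal/mol.
Chair II is the more stable (lower-energy) conformer, and in that chair the vinyl group is equatorial.

equatorial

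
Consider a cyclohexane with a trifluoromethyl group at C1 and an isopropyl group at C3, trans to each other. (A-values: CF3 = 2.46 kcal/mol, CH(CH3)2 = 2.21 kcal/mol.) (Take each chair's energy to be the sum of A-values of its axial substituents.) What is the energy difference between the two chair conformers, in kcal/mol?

0.25 kcal/mol

C1 and C3 have the same parity, so for the trans isomer the two substituents are one axial and one equatorial in each chair.
Chair I (trifluoromethyl axial, isopropyl equatorial): E = 2.46 kcal/mol.
Chair II (trifluoromethyl equatorial, isopropyl axial): E = 2.21 kcal/mol.
ΔE = 2.46 − 2.21 = 0.25 kcal/mol; chair II is more stable.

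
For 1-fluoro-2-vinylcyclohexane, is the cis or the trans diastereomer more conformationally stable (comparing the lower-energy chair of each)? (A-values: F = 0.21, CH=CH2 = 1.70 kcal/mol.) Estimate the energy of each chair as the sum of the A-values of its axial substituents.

trans

At 1,2 positions (parity opposite): cis → (a,e or e,a); trans → (e,e or a,a).
Best chair for cis: E = 0.21 kcal/mol; best chair for trans: E = 0.00 kcal/mol.
The trans isomer is lower by 0.21 kcal/mol.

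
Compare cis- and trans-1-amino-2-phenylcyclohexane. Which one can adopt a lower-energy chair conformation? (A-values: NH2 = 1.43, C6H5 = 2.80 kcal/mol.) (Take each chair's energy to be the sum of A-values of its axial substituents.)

At 1,2 positions (parity opposite): cis → (a,e or e,a); trans → (e,e or a,a).
Best chair for cis: E = 1.43 kcal/mol; best chair for trans: E = 0.00 kcal/mol.
The trans isomer is lower by 1.43 kcal/mol.

trans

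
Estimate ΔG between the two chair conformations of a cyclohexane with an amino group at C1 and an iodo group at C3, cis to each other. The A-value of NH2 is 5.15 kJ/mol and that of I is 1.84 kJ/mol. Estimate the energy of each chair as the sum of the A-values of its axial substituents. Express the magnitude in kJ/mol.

C1 and C3 have the same parity, so for the cis isomer the two substituents are e,e in one chair and a,a in the other.
Chair I (amino axial, iodo axial): E = 6.99 kJ/mol.
Chair II (amino equatorial, iodo equatorial): E = 0.00 kJ/mol.
ΔE = 6.99 − 0.00 = 6.99 kJ/mol; chair II is more stable.

6.99 kJ/mol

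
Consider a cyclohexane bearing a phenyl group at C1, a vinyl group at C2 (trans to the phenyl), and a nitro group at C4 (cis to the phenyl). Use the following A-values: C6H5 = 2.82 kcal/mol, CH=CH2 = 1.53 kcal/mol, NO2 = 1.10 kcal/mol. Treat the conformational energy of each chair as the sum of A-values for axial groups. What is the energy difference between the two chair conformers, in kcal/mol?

3.25 kcal/mol

Chair I (phenyl axial, vinyl axial, nitro equatorial): E = 4.35 kcal/mol.
Chair II (phenyl equatorial, vinyl equatorial, nitro axial): E = 1.10 kcal/mol.
ΔE = 4.35 − 1.10 = 3.25 kcal/mol; chair II is more stable.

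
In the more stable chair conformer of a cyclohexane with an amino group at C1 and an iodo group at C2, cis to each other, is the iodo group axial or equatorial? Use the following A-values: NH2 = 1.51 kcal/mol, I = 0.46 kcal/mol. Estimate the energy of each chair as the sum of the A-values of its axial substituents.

axial

C1 and C2 have opposite parity, so for the cis isomer the two substituents are one axial and one equatorial in each chair.
Chair I (amino axial, iodo equatorial): E = 1.51 kcal/mol.
Chair II (amino equatorial, iodo axial): E = 0.46 kcal/mol.
Chair II is the more stable (lower-energy) conformer, and in that chair the iodo group is axial.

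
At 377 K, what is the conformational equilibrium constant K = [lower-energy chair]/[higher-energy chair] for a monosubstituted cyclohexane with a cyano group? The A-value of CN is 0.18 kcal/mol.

One chair has the cyano group axial (E = 0.18 kcal/mol) and the other has it equatorial (E = 0).
ΔG = 0.18 kcal/mol between the two chairs.
K = exp(ΔG/RT) with R = 1.987×10⁻³ kcal mol⁻¹ K⁻¹ and T = 377 K gives K ≈ 1.27.

K ≈ 1.27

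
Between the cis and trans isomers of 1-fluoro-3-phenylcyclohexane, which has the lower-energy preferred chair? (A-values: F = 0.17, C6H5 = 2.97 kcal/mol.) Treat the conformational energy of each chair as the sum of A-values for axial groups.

cis

At 1,3 positions (parity same): cis → (e,e or a,a); trans → (a,e or e,a).
Best chair for cis: E = 0.00 kcal/mol; best chair for trans: E = 0.17 kcal/mol.
The cis isomer is lower by 0.17 kcal/mol.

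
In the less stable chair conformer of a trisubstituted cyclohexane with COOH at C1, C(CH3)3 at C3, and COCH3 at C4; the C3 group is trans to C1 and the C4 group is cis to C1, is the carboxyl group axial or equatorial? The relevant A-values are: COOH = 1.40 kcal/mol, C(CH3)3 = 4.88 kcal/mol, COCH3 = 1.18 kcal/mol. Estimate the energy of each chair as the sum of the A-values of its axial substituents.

equatorial

Chair I (carboxyl axial, tert-butyl equatorial, acetyl equatorial): E = 1.40 kcal/mol.
Chair II (carboxyl equatorial, tert-butyl axial, acetyl axial): E = 6.06 kcal/mol.
Chair II is the less stable (higher-energy) conformer, and in that chair the carboxyl group is equatorial.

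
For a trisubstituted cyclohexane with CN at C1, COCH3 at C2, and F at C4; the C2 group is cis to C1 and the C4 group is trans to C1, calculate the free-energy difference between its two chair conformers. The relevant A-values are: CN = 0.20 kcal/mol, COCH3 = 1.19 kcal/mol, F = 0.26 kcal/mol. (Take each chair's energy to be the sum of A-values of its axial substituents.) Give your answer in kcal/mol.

0.73 kcal/mol

Chair I (cyano axial, acetyl equatorial, fluoro axial): E = 0.46 kcal/mol.
Chair II (cyano equatorial, acetyl axial, fluoro equatorial): E = 1.19 kcal/mol.
ΔE = 1.19 − 0.46 = 0.73 kcal/mol; chair I is more stable.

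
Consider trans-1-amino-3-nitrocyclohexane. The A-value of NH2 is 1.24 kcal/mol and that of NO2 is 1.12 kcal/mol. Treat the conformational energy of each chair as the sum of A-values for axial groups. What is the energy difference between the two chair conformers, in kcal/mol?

0.12 kcal/mol

C1 and C3 have the same parity, so for the trans isomer the two substituents are one axial and one equatorial in each chair.
Chair I (amino axial, nitro equatorial): E = 1.24 kcal/mol.
Chair II (amino equatorial, nitro axial): E = 1.12 kcal/mol.
ΔE = 1.24 − 1.12 = 0.12 kcal/mol; chair II is more stable.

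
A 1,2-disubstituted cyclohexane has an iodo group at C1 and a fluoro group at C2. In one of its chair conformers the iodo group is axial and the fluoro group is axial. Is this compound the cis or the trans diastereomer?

trans

C1 and C2 have opposite parity, so their axial bonds point in opposite directions.
With opposite-parity carbons, two substituents on the same face are one axial and one equatorial; opposite faces give both axial or both equatorial.
Here the groups are axial/axial → opposite face → trans.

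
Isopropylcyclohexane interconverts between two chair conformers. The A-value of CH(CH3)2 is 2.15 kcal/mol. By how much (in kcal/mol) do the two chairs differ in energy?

A monosubstituted cyclohexane has one chair with the isopropyl group axial (E = A = 2.15 kcal/mol) and one with it equatorial (E = 0).
ΔE = 2.15 − 0 = 2.15 kcal/mol.

2.15 kcal/mol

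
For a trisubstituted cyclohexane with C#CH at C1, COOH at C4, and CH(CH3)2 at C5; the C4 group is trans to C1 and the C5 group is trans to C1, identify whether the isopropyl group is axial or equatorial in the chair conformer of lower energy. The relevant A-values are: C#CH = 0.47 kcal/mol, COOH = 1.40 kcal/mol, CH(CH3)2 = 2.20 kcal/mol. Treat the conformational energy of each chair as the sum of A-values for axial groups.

Chair I (ethynyl axial, carboxyl axial, isopropyl equatorial): E = 1.87 kcal/mol.
Chair II (ethynyl equatorial, carboxyl equatorial, isopropyl axial): E = 2.20 kcal/mol.
Chair I is the more stable (lower-energy) conformer, and in that chair the isopropyl group is equatorial.

equatorial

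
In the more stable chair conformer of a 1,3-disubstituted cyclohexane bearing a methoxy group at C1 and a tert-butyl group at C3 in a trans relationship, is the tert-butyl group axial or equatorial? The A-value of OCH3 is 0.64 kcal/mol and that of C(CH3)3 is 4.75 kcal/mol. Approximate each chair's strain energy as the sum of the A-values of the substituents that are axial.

C1 and C3 have the same parity, so for the trans isomer the two substituents are one axial and one equatorial in each chair.
Chair I (methoxy axial, tert-butyl equatorial): E = 0.64 kcal/mol.
Chair II (methoxy equatorial, tert-butyl axial): E = 4.75 kcal/mol.
Chair I is the more stable (lower-energy) conformer, and in that chair the tert-butyl group is equatorial.

equatorial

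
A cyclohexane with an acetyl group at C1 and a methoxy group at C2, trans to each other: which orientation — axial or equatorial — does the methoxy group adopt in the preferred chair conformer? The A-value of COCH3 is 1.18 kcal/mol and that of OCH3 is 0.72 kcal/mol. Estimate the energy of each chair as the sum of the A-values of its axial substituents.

equatorial

C1 and C2 have opposite parity, so for the trans isomer the two substituents are e,e in one chair and a,a in the other.
Chair I (acetyl axial, methoxy axial): E = 1.90 kcal/mol.
Chair II (acetyl equatorial, methoxy equatorial): E = 0.00 kcal/mol.
Chair II is the more stable (lower-energy) conformer, and in that chair the methoxy group is equatorial.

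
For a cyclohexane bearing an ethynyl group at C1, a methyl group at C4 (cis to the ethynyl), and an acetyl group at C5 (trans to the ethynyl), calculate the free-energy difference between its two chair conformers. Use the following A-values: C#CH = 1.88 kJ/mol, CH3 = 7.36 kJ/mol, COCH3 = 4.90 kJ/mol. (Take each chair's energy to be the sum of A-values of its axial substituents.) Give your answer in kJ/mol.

Chair I (ethynyl axial, methyl equatorial, acetyl equatorial): E = 1.88 kJ/mol.
Chair II (ethynyl equatorial, methyl axial, acetyl axial): E = 12.26 kJ/mol.
ΔE = 12.26 − 1.88 = 10.38 kJ/mol; chair I is more stable.

10.38 kJ/mol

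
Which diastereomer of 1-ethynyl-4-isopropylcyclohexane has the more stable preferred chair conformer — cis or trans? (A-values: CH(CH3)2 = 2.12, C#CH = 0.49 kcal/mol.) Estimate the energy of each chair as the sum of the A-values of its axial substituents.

trans

At 1,4 positions (parity opposite): cis → (a,e or e,a); trans → (e,e or a,a).
Best chair for cis: E = 0.49 kcal/mol; best chair for trans: E = 0.00 kcal/mol.
The trans isomer is lower by 0.49 kcal/mol.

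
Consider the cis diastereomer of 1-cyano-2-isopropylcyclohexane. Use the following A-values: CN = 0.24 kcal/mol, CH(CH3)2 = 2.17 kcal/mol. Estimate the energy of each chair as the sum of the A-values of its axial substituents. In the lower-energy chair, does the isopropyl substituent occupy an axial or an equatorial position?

C1 and C2 have opposite parity, so for the cis isomer the two substituents are one axial and one equatorial in each chair.
Chair I (cyano axial, isopropyl equatorial): E = 0.24 kcal/mol.
Chair II (cyano equatorial, isopropyl axial): E = 2.17 kcal/mol.
Chair I is the more stable (lower-energy) conformer, and in that chair the isopropyl group is equatorial.

equatorial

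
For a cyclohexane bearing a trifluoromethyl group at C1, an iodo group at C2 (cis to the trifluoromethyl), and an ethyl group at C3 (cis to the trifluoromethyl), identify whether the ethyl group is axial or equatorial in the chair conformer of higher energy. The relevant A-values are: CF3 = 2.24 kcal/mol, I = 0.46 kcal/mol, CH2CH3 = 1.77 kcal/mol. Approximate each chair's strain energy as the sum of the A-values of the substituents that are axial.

axial

Chair I (trifluoromethyl axial, iodo equatorial, ethyl axial): E = 4.01 kcal/mol.
Chair II (trifluoromethyl equatorial, iodo axial, ethyl equatorial): E = 0.46 kcal/mol.
Chair I is the less stable (higher-energy) conformer, and in that chair the ethyl group is axial.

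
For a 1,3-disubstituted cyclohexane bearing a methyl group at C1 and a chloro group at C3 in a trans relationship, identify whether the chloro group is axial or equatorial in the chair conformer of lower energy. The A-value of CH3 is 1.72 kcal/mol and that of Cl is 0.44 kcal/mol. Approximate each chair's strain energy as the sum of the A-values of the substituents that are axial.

axial

C1 and C3 have the same parity, so for the trans isomer the two substituents are one axial and one equatorial in each chair.
Chair I (methyl axial, chloro equatorial): E = 1.72 kcal/mol.
Chair II (methyl equatorial, chloro axial): E = 0.44 kcal/mol.
Chair II is the more stable (lower-energy) conformer, and in that chair the chloro group is axial.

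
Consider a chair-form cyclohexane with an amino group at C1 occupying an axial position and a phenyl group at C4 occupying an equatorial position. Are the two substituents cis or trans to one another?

C1 and C4 have opposite parity, so their axial bonds point in opposite directions.
With opposite-parity carbons, two substituents on the same face are one axial and one equatorial; opposite faces give both axial or both equatorial.
Here the groups are axial/equatorial → same face → cis.

cis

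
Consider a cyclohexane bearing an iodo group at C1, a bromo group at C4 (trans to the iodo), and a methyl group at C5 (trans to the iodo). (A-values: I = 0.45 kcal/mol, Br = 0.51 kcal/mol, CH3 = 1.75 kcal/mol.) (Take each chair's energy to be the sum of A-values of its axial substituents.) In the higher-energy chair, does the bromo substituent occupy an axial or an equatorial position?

equatorial

Chair I (iodo axial, bromo axial, methyl equatorial): E = 0.96 kcal/mol.
Chair II (iodo equatorial, bromo equatorial, methyl axial): E = 1.75 kcal/mol.
Chair II is the less stable (higher-energy) conformer, and in that chair the bromo group is equatorial.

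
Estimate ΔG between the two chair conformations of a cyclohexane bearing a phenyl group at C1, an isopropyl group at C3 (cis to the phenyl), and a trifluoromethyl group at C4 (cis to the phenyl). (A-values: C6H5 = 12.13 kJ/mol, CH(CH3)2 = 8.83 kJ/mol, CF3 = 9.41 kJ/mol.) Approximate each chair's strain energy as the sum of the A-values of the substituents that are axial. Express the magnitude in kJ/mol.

Chair I (phenyl axial, isopropyl axial, trifluoromethyl equatorial): E = 20.96 kJ/mol.
Chair II (phenyl equatorial, isopropyl equatorial, trifluoromethyl axial): E = 9.41 kJ/mol.
ΔE = 20.96 − 9.41 = 11.55 kJ/mol; chair II is more stable.

11.55 kJ/mol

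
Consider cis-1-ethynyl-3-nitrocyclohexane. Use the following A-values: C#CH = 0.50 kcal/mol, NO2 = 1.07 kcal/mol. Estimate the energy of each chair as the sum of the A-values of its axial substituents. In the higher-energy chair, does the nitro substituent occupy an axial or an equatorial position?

C1 and C3 have the same parity, so for the cis isomer the two substituents are e,e in one chair and a,a in the other.
Chair I (ethynyl axial, nitro axial): E = 1.57 kcal/mol.
Chair II (ethynyl equatorial, nitro equatorial): E = 0.00 kcal/mol.
Chair I is the less stable (higher-energy) conformer, and in that chair the nitro group is axial.

axial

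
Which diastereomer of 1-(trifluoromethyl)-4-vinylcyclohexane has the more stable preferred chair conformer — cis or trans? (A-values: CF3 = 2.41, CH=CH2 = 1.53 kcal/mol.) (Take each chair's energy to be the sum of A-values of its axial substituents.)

trans

At 1,4 positions (parity opposite): cis → (a,e or e,a); trans → (e,e or a,a).
Best chair for cis: E = 1.53 kcal/mol; best chair for trans: E = 0.00 kcal/mol.
The trans isomer is lower by 1.53 kcal/mol.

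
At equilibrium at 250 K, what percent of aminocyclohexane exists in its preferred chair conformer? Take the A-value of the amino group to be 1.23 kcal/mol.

92.2%

One chair has the amino group axial (E = 1.23 kcal/mol) and the other has it equatorial (E = 0).
ΔG = 1.23 kcal/mol between the two chairs.
K = exp(ΔG/RT) with R = 1.987×10⁻³ kcal mol⁻¹ K⁻¹ and T = 250 K gives K ≈ 11.9.
Fraction in the lower-energy chair = K/(K+1) = 92.2%.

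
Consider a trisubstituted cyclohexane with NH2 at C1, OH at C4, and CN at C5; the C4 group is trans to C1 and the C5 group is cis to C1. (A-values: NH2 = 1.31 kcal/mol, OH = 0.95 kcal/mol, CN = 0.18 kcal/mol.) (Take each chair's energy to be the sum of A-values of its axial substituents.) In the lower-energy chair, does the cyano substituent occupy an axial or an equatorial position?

Chair I (amino axial, hydroxyl axial, cyano axial): E = 2.44 kcal/mol.
Chair II (amino equatorial, hydroxyl equatorial, cyano equatorial): E = 0.00 kcal/mol.
Chair II is the more stable (lower-energy) conformer, and in that chair the cyano group is equatorial.

equatorial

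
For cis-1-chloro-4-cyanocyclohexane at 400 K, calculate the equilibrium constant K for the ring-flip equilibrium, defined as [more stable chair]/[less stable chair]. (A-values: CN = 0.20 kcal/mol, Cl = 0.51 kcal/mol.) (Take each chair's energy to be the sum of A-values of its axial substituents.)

C1 and C4 have opposite parity, so for the cis isomer the two substituents are one axial and one equatorial in each chair.
Chair I (cyano axial, chloro equatorial): E = 0.20 kcal/mol; chair II (cyano equatorial, chloro axial): E = 0.51 kcal/mol.
ΔG = 0.31 kcal/mol between the two chairs.
K = exp(ΔG/RT) with R = 1.987×10⁻³ kcal mol⁻¹ K⁻¹ and T = 400 K gives K ≈ 1.48.

K ≈ 1.48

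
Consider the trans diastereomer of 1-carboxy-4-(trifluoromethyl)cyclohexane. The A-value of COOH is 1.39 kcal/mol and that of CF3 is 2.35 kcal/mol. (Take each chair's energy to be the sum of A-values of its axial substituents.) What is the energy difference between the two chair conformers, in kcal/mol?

3.74 kcal/mol

C1 and C4 have opposite parity, so for the trans isomer the two substituents are e,e in one chair and a,a in the other.
Chair I (carboxyl axial, trifluoromethyl axial): E = 3.74 kcal/mol.
Chair II (carboxyl equatorial, trifluoromethyl equatorial): E = 0.00 kcal/mol.
ΔE = 3.74 − 0.00 = 3.74 kcal/mol; chair II is more stable.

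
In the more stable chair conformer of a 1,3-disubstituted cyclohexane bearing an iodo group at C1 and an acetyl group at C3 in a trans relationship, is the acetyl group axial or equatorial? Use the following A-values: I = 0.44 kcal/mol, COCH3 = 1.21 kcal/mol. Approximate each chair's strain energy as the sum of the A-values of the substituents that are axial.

equatorial

C1 and C3 have the same parity, so for the trans isomer the two substituents are one axial and one equatorial in each chair.
Chair I (iodo axial, acetyl equatorial): E = 0.44 kcal/mol.
Chair II (iodo equatorial, acetyl axial): E = 1.21 kcal/mol.
Chair I is the more stable (lower-energy) conformer, and in that chair the acetyl group is equatorial.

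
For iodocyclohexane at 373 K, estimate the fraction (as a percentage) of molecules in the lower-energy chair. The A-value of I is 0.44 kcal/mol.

One chair has the iodo group axial (E = 0.44 kcal/mol) and the other has it equatorial (E = 0).
ΔG = 0.44 kcal/mol between the two chairs.
K = exp(ΔG/RT) with R = 1.987×10⁻³ kcal mol⁻¹ K⁻¹ and T = 373 K gives K ≈ 1.81.
Fraction in the lower-energy chair = K/(K+1) = 64.4%.

64.4%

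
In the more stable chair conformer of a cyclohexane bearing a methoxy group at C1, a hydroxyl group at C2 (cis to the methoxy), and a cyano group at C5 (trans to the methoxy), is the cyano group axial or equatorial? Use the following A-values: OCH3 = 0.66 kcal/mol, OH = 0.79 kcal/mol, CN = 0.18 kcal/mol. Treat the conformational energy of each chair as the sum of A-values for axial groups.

equatorial

Chair I (methoxy axial, hydroxyl equatorial, cyano equatorial): E = 0.66 kcal/mol.
Chair II (methoxy equatorial, hydroxyl axial, cyano axial): E = 0.97 kcal/mol.
Chair I is the more stable (lower-energy) conformer, and in that chair the cyano group is equatorial.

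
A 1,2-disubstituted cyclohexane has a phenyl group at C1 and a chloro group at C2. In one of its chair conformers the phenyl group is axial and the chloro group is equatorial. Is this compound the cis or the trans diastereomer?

cis

C1 and C2 have opposite parity, so their axial bonds point in opposite directions.
With opposite-parity carbons, two substituents on the same face are one axial and one equatorial; opposite faces give both axial or both equatorial.
Here the groups are axial/equatorial → same face → cis.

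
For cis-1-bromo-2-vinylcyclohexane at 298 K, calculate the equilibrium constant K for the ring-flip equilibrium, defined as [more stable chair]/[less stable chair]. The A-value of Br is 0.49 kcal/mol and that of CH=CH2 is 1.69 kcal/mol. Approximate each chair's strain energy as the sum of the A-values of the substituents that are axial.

C1 and C2 have opposite parity, so for the cis isomer the two substituents are one axial and one equatorial in each chair.
Chair I (bromo axial, vinyl equatorial): E = 0.49 kcal/mol; chair II (bromo equatorial, vinyl axial): E = 1.69 kcal/mol.
ΔG = 1.20 kcal/mol between the two chairs.
K = exp(ΔG/RT) with R = 1.987×10⁻³ kcal mol⁻¹ K⁻¹ and T = 298 K gives K ≈ 7.59.

K ≈ 7.59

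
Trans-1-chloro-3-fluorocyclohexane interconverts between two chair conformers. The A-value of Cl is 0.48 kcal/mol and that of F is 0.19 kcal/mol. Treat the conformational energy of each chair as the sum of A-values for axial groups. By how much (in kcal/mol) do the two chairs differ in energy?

C1 and C3 have the same parity, so for the trans isomer the two substituents are one axial and one equatorial in each chair.
Chair I (chloro axial, fluoro equatorial): E = 0.48 kcal/mol.
Chair II (chloro equatorial, fluoro axial): E = 0.19 kcal/mol.
ΔE = 0.48 − 0.19 = 0.29 kcal/mol; chair II is more stable.

0.29 kcal/mol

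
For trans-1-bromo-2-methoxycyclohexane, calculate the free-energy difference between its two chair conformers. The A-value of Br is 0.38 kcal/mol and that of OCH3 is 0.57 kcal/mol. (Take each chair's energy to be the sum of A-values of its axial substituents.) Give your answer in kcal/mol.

C1 and C2 have opposite parity, so for the trans isomer the two substituents are e,e in one chair and a,a in the other.
Chair I (bromo axial, methoxy axial): E = 0.95 kcal/mol.
Chair II (bromo equatorial, methoxy equatorial): E = 0.00 kcal/mol.
ΔE = 0.95 − 0.00 = 0.95 kcal/mol; chair II is more stable.

0.95 kcal/mol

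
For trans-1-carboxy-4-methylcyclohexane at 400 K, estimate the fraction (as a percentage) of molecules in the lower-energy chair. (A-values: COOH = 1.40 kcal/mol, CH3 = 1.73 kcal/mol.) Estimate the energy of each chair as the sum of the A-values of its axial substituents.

C1 and C4 have opposite parity, so for the trans isomer the two substituents are e,e in one chair and a,a in the other.
Chair I (carboxyl axial, methyl axial): E = 3.13 kcal/mol; chair II (carboxyl equatorial, methyl equatorial): E = 0.00 kcal/mol.
ΔG = 3.13 kcal/mol between the two chairs.
K = exp(ΔG/RT) with R = 1.987×10⁻³ kcal mol⁻¹ K⁻¹ and T = 400 K gives K ≈ 51.3.
Fraction in the lower-energy chair = K/(K+1) = 98.1%.

98.1%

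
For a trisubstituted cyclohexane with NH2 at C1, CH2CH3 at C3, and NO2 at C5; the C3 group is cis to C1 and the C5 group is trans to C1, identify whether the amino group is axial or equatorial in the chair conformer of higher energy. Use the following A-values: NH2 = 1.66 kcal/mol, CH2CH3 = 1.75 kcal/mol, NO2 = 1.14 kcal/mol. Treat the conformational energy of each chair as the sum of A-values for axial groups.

Chair I (amino axial, ethyl axial, nitro equatorial): E = 3.41 kcal/mol.
Chair II (amino equatorial, ethyl equatorial, nitro axial): E = 1.14 kcal/mol.
Chair I is the less stable (higher-energy) conformer, and in that chair the amino group is axial.

axial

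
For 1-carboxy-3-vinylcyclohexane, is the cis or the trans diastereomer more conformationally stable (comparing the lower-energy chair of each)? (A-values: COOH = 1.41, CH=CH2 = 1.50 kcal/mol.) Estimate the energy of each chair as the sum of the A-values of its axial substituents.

At 1,3 positions (parity same): cis → (e,e or a,a); trans → (a,e or e,a).
Best chair for cis: E = 0.00 kcal/mol; best chair for trans: E = 1.41 kcal/mol.
The cis isomer is lower by 1.41 kcal/mol.

cis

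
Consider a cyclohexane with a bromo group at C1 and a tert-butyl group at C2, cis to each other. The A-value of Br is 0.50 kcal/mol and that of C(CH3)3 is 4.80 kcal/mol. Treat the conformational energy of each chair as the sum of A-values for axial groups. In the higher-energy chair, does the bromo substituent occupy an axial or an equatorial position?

C1 and C2 have opposite parity, so for the cis isomer the two substituents are one axial and one equatorial in each chair.
Chair I (bromo axial, tert-butyl equatorial): E = 0.50 kcal/mol.
Chair II (bromo equatorial, tert-butyl axial): E = 4.80 kcal/mol.
Chair II is the less stable (higher-energy) conformer, and in that chair the bromo group is equatorial.

equatorial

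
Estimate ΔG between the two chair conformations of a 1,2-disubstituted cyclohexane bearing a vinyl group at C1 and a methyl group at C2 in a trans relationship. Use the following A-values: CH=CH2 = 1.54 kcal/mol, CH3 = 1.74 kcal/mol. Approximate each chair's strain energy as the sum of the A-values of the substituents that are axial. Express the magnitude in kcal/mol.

3.28 kcal/mol

C1 and C2 have opposite parity, so for the trans isomer the two substituents are e,e in one chair and a,a in the other.
Chair I (vinyl axial, methyl axial): E = 3.28 kcal/mol.
Chair II (vinyl equatorial, methyl equatorial): E = 0.00 kcal/mol.
ΔE = 3.28 − 0.00 = 3.28 kcal/mol; chair II is more stable.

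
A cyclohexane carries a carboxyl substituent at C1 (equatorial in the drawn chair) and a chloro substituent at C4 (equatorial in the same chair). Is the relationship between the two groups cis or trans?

trans

C1 and C4 have opposite parity, so their axial bonds point in opposite directions.
With opposite-parity carbons, two substituents on the same face are one axial and one equatorial; opposite faces give both axial or both equatorial.
Here the groups are equatorial/equatorial → opposite face → trans.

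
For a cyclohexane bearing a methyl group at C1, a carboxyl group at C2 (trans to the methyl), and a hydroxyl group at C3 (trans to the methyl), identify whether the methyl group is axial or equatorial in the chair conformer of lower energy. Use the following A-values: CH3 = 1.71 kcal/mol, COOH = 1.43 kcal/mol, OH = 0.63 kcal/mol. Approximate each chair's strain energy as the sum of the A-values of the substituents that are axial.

Chair I (methyl axial, carboxyl axial, hydroxyl equatorial): E = 3.14 kcal/mol.
Chair II (methyl equatorial, carboxyl equatorial, hydroxyl axial): E = 0.63 kcal/mol.
Chair II is the more stable (lower-energy) conformer, and in that chair the methyl group is equatorial.

equatorial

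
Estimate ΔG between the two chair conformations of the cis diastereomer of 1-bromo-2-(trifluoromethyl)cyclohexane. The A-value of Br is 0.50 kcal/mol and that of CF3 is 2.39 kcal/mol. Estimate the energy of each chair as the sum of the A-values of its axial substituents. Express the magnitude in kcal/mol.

1.89 kcal/mol

C1 and C2 have opposite parity, so for the cis isomer the two substituents are one axial and one equatorial in each chair.
Chair I (bromo axial, trifluoromethyl equatorial): E = 0.50 kcal/mol.
Chair II (bromo equatorial, trifluoromethyl axial): E = 2.39 kcal/mol.
ΔE = 2.39 − 0.50 = 1.89 kcal/mol; chair I is more stable.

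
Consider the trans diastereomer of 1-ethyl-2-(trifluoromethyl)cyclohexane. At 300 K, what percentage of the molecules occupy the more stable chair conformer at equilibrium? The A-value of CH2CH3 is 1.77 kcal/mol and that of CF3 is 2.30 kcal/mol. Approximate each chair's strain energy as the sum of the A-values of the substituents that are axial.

C1 and C2 have opposite parity, so for the trans isomer the two substituents are e,e in one chair and a,a in the other.
Chair I (ethyl axial, trifluoromethyl axial): E = 4.07 kcal/mol; chair II (ethyl equatorial, trifluoromethyl equatorial): E = 0.00 kcal/mol.
ΔG = 4.07 kcal/mol between the two chairs.
K = exp(ΔG/RT) with R = 1.987×10⁻³ kcal mol⁻¹ K⁻¹ and T = 300 K gives K ≈ 923.
Fraction in the lower-energy chair = K/(K+1) = 99.9%.

99.9%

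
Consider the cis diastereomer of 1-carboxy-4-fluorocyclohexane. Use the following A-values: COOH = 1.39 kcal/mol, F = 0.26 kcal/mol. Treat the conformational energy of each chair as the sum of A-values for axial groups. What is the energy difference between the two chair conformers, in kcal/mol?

1.13 kcal/mol

C1 and C4 have opposite parity, so for the cis isomer the two substituents are one axial and one equatorial in each chair.
Chair I (carboxyl axial, fluoro equatorial): E = 1.39 kcal/mol.
Chair II (carboxyl equatorial, fluoro axial): E = 0.26 kcal/mol.
ΔE = 1.39 − 0.26 = 1.13 kcal/mol; chair II is more stable.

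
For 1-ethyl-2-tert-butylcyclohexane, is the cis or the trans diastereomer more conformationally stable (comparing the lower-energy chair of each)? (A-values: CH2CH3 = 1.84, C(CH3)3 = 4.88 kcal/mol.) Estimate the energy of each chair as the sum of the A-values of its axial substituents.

trans

At 1,2 positions (parity opposite): cis → (a,e or e,a); trans → (e,e or a,a).
Best chair for cis: E = 1.84 kcal/mol; best chair for trans: E = 0.00 kcal/mol.
The trans isomer is lower by 1.84 kcal/mol.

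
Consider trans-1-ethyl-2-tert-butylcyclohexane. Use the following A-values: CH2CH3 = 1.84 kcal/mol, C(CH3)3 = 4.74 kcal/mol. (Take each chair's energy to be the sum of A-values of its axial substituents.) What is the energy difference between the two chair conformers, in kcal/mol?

C1 and C2 have opposite parity, so for the trans isomer the two substituents are e,e in one chair and a,a in the other.
Chair I (ethyl axial, tert-butyl axial): E = 6.58 kcal/mol.
Chair II (ethyl equatorial, tert-butyl equatorial): E = 0.00 kcal/mol.
ΔE = 6.58 − 0.00 = 6.58 kcal/mol; chair II is more stable.

6.58 kcal/mol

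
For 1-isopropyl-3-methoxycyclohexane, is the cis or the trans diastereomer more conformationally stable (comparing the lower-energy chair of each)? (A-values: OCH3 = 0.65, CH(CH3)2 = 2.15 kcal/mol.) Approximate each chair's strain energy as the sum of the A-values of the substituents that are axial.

At 1,3 positions (parity same): cis → (e,e or a,a); trans → (a,e or e,a).
Best chair for cis: E = 0.00 kcal/mol; best chair for trans: E = 0.65 kcal/mol.
The cis isomer is lower by 0.65 kcal/mol.

cis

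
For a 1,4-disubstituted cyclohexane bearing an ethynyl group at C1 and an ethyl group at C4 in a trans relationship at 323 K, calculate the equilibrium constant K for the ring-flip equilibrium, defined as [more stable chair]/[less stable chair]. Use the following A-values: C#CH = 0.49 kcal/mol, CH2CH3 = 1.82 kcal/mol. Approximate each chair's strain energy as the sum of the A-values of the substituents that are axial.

C1 and C4 have opposite parity, so for the trans isomer the two substituents are e,e in one chair and a,a in the other.
Chair I (ethynyl axial, ethyl axial): E = 2.31 kcal/mol; chair II (ethynyl equatorial, ethyl equatorial): E = 0.00 kcal/mol.
ΔG = 2.31 kcal/mol between the two chairs.
K = exp(ΔG/RT) with R = 1.987×10⁻³ kcal mol⁻¹ K⁻¹ and T = 323 K gives K ≈ 36.6.

K ≈ 36.6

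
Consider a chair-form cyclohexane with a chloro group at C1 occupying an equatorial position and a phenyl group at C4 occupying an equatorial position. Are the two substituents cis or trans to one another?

C1 and C4 have opposite parity, so their axial bonds point in opposite directions.
With opposite-parity carbons, two substituents on the same face are one axial and one equatorial; opposite faces give both axial or both equatorial.
Here the groups are equatorial/equatorial → opposite face → trans.

trans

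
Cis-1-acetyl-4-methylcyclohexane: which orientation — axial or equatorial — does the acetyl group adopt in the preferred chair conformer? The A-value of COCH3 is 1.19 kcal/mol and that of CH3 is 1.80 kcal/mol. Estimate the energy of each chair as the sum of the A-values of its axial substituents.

axial

C1 and C4 have opposite parity, so for the cis isomer the two substituents are one axial and one equatorial in each chair.
Chair I (acetyl axial, methyl equatorial): E = 1.19 kcal/mol.
Chair II (acetyl equatorial, methyl axial): E = 1.80 kcal/mol.
Chair I is the more stable (lower-energy) conformer, and in that chair the acetyl group is axial.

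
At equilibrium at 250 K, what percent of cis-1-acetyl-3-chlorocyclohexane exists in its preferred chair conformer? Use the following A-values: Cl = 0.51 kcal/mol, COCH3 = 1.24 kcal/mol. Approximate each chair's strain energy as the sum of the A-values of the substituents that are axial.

C1 and C3 have the same parity, so for the cis isomer the two substituents are e,e in one chair and a,a in the other.
Chair I (chloro axial, acetyl axial): E = 1.75 kcal/mol; chair II (chloro equatorial, acetyl equatorial): E = 0.00 kcal/mol.
ΔG = 1.75 kcal/mol between the two chairs.
K = exp(ΔG/RT) with R = 1.987×10⁻³ kcal mol⁻¹ K⁻¹ and T = 250 K gives K ≈ 33.9.
Fraction in the lower-energy chair = K/(K+1) = 97.1%.

97.1%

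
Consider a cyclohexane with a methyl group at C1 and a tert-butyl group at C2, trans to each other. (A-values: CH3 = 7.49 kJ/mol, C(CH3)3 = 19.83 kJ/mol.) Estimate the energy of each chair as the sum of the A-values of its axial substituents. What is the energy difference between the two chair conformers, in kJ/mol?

27.32 kJ/mol

C1 and C2 have opposite parity, so for the trans isomer the two substituents are e,e in one chair and a,a in the other.
Chair I (methyl axial, tert-butyl axial): E = 27.32 kJ/mol.
Chair II (methyl equatorial, tert-butyl equatorial): E = 0.00 kJ/mol.
ΔE = 27.32 − 0.00 = 27.32 kJ/mol; chair II is more stable.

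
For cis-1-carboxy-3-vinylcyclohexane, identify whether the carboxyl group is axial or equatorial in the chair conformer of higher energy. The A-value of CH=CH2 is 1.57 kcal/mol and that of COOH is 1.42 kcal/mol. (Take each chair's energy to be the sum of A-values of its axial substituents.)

axial

C1 and C3 have the same parity, so for the cis isomer the two substituents are e,e in one chair and a,a in the other.
Chair I (vinyl axial, carboxyl axial): E = 2.99 kcal/mol.
Chair II (vinyl equatorial, carboxyl equatorial): E = 0.00 kcal/mol.
Chair I is the less stable (higher-energy) conformer, and in that chair the carboxyl group is axial.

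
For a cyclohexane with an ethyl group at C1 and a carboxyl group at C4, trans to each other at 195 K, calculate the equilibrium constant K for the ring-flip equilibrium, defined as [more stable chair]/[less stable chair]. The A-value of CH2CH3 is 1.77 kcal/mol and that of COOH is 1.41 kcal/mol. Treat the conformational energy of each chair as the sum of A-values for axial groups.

C1 and C4 have opposite parity, so for the trans isomer the two substituents are e,e in one chair and a,a in the other.
Chair I (ethyl axial, carboxyl axial): E = 3.18 kcal/mol; chair II (ethyl equatorial, carboxyl equatorial): E = 0.00 kcal/mol.
ΔG = 3.18 kcal/mol between the two chairs.
K = exp(ΔG/RT) with R = 1.987×10⁻³ kcal mol⁻¹ K⁻¹ and T = 195 K gives K ≈ 3.67e+03.

K ≈ 3667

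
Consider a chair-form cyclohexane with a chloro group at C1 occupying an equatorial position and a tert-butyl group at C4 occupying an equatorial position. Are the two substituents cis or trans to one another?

trans

C1 and C4 have opposite parity, so their axial bonds point in opposite directions.
With opposite-parity carbons, two substituents on the same face are one axial and one equatorial; opposite faces give both axial or both equatorial.
Here the groups are equatorial/equatorial → opposite face → trans.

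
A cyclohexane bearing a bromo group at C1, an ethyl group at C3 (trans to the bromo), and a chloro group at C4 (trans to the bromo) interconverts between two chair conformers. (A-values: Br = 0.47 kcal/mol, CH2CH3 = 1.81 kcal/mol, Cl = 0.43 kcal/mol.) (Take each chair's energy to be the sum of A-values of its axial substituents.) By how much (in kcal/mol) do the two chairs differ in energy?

Chair I (bromo axial, ethyl equatorial, chloro axial): E = 0.90 kcal/mol.
Chair II (bromo equatorial, ethyl axial, chloro equatorial): E = 1.81 kcal/mol.
ΔE = 1.81 − 0.90 = 0.91 kcal/mol; chair I is more stable.

0.91 kcal/mol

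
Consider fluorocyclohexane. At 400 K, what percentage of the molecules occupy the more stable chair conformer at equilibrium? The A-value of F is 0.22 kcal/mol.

56.9%

One chair has the fluoro group axial (E = 0.22 kcal/mol) and the other has it equatorial (E = 0).
ΔG = 0.22 kcal/mol between the two chairs.
K = exp(ΔG/RT) with R = 1.987×10⁻³ kcal mol⁻¹ K⁻¹ and T = 400 K gives K ≈ 1.32.
Fraction in the lower-energy chair = K/(K+1) = 56.9%.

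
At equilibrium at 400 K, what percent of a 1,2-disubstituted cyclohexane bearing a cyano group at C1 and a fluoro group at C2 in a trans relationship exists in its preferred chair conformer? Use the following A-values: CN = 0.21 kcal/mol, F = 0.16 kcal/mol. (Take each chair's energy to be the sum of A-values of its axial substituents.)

C1 and C2 have opposite parity, so for the trans isomer the two substituents are e,e in one chair and a,a in the other.
Chair I (cyano axial, fluoro axial): E = 0.37 kcal/mol; chair II (cyano equatorial, fluoro equatorial): E = 0.00 kcal/mol.
ΔG = 0.37 kcal/mol between the two chairs.
K = exp(ΔG/RT) with R = 1.987×10⁻³ kcal mol⁻¹ K⁻¹ and T = 400 K gives K ≈ 1.59.
Fraction in the lower-energy chair = K/(K+1) = 61.4%.

61.4%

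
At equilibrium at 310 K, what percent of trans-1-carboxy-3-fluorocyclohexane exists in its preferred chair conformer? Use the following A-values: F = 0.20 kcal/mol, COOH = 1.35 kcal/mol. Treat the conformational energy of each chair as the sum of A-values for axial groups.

86.6%

C1 and C3 have the same parity, so for the trans isomer the two substituents are one axial and one equatorial in each chair.
Chair I (fluoro axial, carboxyl equatorial): E = 0.20 kcal/mol; chair II (fluoro equatorial, carboxyl axial): E = 1.35 kcal/mol.
ΔG = 1.15 kcal/mol between the two chairs.
K = exp(ΔG/RT) with R = 1.987×10⁻³ kcal mol⁻¹ K⁻¹ and T = 310 K gives K ≈ 6.47.
Fraction in the lower-energy chair = K/(K+1) = 86.6%.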